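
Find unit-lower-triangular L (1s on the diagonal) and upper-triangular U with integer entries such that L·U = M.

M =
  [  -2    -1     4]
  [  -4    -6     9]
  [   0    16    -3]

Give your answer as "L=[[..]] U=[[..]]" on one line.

L=[[1,0,0],[2,1,0],[0,-4,1]] U=[[-2,-1,4],[0,-4,1],[0,0,1]]

  R1 -= 2·R0 → [0,-4,1]
  R2 -= 0·R0 → [0,16,-3]
  R2 -= -4·R1 → [0,0,1]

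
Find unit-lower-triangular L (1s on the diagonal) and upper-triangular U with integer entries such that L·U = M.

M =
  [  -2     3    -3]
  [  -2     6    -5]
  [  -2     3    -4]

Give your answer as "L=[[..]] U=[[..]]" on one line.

L=[[1,0,0],[1,1,0],[1,0,1]] U=[[-2,3,-3],[0,3,-2],[0,0,-1]]

  R1 -= 1·R0 → [0,3,-2]
  R2 -= 1·R0 → [0,0,-1]
  R2 -= 0·R1 → [0,0,-1]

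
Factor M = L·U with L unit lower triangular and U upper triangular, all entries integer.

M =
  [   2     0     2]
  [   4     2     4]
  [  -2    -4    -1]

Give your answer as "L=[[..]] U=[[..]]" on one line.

L=[[1,0,0],[2,1,0],[-1,-2,1]] U=[[2,0,2],[0,2,0],[0,0,1]]

  row1 -= 2·row0 → [0,2,0]
  row2 -= -1·row0 → [0,-4,1]
  row2 -= -2·row1 → [0,0,1]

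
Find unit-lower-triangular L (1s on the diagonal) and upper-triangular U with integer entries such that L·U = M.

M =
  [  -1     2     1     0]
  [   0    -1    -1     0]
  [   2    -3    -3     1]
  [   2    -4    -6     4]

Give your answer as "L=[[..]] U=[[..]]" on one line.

L=[[1,0,0,0],[0,1,0,0],[-2,-1,1,0],[-2,0,2,1]] U=[[-1,2,1,0],[0,-1,-1,0],[0,0,-2,1],[0,0,0,2]]

  row1 -= 0·row0 → [0,-1,-1,0]
  row2 -= -2·row0 → [0,1,-1,1]
  row3 -= -2·row0 → [0,0,-4,4]
  row2 -= -1·row1 → [0,0,-2,1]
  row3 -= 0·row1 → [0,0,-4,4]
  row3 -= 2·row2 → [0,0,0,2]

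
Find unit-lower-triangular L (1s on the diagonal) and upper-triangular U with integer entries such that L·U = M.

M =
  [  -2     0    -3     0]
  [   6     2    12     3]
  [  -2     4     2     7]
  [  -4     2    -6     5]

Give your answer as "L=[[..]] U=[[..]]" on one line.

  r1 -= -3·r0 → [0,2,3,3]
  r2 -= 1·r0 → [0,4,5,7]
  r3 -= 2·r0 → [0,2,0,5]
  r2 -= 2·r1 → [0,0,-1,1]
  r3 -= 1·r1 → [0,0,-3,2]
  r3 -= 3·r2 → [0,0,0,-1]

L=[[1,0,0,0],[-3,1,0,0],[1,2,1,0],[2,1,3,1]] U=[[-2,0,-3,0],[0,2,3,3],[0,0,-1,1],[0,0,0,-1]]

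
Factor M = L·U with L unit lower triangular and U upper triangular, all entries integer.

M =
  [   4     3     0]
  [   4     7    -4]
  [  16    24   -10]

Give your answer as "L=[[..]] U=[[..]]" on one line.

  row1 -= 1·row0 → [0,4,-4]
  row2 -= 4·row0 → [0,12,-10]
  row2 -= 3·row1 → [0,0,2]

L=[[1,0,0],[1,1,0],[4,3,1]] U=[[4,3,0],[0,4,-4],[0,0,2]]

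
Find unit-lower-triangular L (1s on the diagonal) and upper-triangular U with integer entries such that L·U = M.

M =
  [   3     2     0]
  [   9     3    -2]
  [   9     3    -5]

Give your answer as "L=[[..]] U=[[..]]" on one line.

L=[[1,0,0],[3,1,0],[3,1,1]] U=[[3,2,0],[0,-3,-2],[0,0,-3]]

  row1 -= 3·row0 → [0,-3,-2]
  row2 -= 3·row0 → [0,-3,-5]
  row2 -= 1·row1 → [0,0,-3]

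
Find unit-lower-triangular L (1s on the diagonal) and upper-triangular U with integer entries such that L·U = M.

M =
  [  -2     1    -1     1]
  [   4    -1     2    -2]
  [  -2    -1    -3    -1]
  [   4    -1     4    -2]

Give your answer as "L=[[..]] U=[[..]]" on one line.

L=[[1,0,0,0],[-2,1,0,0],[1,-2,1,0],[-2,1,-1,1]] U=[[-2,1,-1,1],[0,1,0,0],[0,0,-2,-2],[0,0,0,-2]]

  r1 -= -2·r0 → [0,1,0,0]
  r2 -= 1·r0 → [0,-2,-2,-2]
  r3 -= -2·r0 → [0,1,2,0]
  r2 -= -2·r1 → [0,0,-2,-2]
  r3 -= 1·r1 → [0,0,2,0]
  r3 -= -1·r2 → [0,0,0,-2]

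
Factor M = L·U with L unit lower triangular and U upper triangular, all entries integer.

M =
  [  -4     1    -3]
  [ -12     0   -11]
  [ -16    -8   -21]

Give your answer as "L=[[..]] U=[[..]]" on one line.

L=[[1,0,0],[3,1,0],[4,4,1]] U=[[-4,1,-3],[0,-3,-2],[0,0,-1]]

  R1 -= 3·R0 → [0,-3,-2]
  R2 -= 4·R0 → [0,-12,-9]
  R2 -= 4·R1 → [0,0,-1]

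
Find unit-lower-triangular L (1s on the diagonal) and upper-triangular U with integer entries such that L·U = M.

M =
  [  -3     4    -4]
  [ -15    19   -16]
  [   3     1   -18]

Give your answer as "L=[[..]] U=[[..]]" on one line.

L=[[1,0,0],[5,1,0],[-1,-5,1]] U=[[-3,4,-4],[0,-1,4],[0,0,-2]]

  R1 -= 5·R0 → [0,-1,4]
  R2 -= -1·R0 → [0,5,-22]
  R2 -= -5·R1 → [0,0,-2]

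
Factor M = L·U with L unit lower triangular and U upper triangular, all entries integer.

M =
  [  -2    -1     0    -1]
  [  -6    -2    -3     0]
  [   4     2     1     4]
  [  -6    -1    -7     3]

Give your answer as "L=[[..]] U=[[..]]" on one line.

  row1 -= 3·row0 → [0,1,-3,3]
  row2 -= -2·row0 → [0,0,1,2]
  row3 -= 3·row0 → [0,2,-7,6]
  row2 -= 0·row1 → [0,0,1,2]
  row3 -= 2·row1 → [0,0,-1,0]
  row3 -= -1·row2 → [0,0,0,2]

L=[[1,0,0,0],[3,1,0,0],[-2,0,1,0],[3,2,-1,1]] U=[[-2,-1,0,-1],[0,1,-3,3],[0,0,1,2],[0,0,0,2]]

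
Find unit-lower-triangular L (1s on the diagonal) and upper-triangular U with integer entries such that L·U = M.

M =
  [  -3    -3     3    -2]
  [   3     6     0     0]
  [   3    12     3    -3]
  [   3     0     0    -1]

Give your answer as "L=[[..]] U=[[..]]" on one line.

  r1 -= -1·r0 → [0,3,3,-2]
  r2 -= -1·r0 → [0,9,6,-5]
  r3 -= -1·r0 → [0,-3,3,-3]
  r2 -= 3·r1 → [0,0,-3,1]
  r3 -= -1·r1 → [0,0,6,-5]
  r3 -= -2·r2 → [0,0,0,-3]

L=[[1,0,0,0],[-1,1,0,0],[-1,3,1,0],[-1,-1,-2,1]] U=[[-3,-3,3,-2],[0,3,3,-2],[0,0,-3,1],[0,0,0,-3]]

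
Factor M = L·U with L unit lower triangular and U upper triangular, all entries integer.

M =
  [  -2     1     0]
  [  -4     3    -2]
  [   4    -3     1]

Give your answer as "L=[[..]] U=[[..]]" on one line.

  row1 -= 2·row0 → [0,1,-2]
  row2 -= -2·row0 → [0,-1,1]
  row2 -= -1·row1 → [0,0,-1]

L=[[1,0,0],[2,1,0],[-2,-1,1]] U=[[-2,1,0],[0,1,-2],[0,0,-1]]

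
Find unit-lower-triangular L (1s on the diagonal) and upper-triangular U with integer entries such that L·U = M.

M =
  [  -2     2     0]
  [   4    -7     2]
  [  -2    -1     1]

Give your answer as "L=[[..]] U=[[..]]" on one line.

L=[[1,0,0],[-2,1,0],[1,1,1]] U=[[-2,2,0],[0,-3,2],[0,0,-1]]

  row1 -= -2·row0 → [0,-3,2]
  row2 -= 1·row0 → [0,-3,1]
  row2 -= 1·row1 → [0,0,-1]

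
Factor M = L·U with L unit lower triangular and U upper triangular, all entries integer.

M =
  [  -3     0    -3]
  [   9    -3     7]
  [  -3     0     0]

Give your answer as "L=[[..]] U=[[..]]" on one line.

L=[[1,0,0],[-3,1,0],[1,0,1]] U=[[-3,0,-3],[0,-3,-2],[0,0,3]]

  row1 -= -3·row0 → [0,-3,-2]
  row2 -= 1·row0 → [0,0,3]
  row2 -= 0·row1 → [0,0,3]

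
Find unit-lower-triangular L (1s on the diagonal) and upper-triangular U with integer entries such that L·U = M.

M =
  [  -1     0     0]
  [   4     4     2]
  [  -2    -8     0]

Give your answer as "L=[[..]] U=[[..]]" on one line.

  row1 -= -4·row0 → [0,4,2]
  row2 -= 2·row0 → [0,-8,0]
  row2 -= -2·row1 → [0,0,4]

L=[[1,0,0],[-4,1,0],[2,-2,1]] U=[[-1,0,0],[0,4,2],[0,0,4]]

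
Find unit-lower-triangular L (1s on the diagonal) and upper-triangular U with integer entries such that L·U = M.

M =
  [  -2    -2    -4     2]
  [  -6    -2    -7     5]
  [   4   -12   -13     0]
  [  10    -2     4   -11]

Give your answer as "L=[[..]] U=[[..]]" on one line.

L=[[1,0,0,0],[3,1,0,0],[-2,-4,1,0],[-5,-3,1,1]] U=[[-2,-2,-4,2],[0,4,5,-1],[0,0,-1,0],[0,0,0,-4]]

  row1 -= 3·row0 → [0,4,5,-1]
  row2 -= -2·row0 → [0,-16,-21,4]
  row3 -= -5·row0 → [0,-12,-16,-1]
  row2 -= -4·row1 → [0,0,-1,0]
  row3 -= -3·row1 → [0,0,-1,-4]
  row3 -= 1·row2 → [0,0,0,-4]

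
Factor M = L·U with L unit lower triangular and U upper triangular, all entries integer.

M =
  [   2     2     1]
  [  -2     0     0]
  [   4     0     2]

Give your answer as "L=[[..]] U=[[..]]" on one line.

L=[[1,0,0],[-1,1,0],[2,-2,1]] U=[[2,2,1],[0,2,1],[0,0,2]]

  r1 -= -1·r0 → [0,2,1]
  r2 -= 2·r0 → [0,-4,0]
  r2 -= -2·r1 → [0,0,2]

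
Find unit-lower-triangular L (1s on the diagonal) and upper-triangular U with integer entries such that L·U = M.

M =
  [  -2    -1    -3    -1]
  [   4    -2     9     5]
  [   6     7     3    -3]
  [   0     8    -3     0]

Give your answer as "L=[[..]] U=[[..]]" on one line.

  R1 -= -2·R0 → [0,-4,3,3]
  R2 -= -3·R0 → [0,4,-6,-6]
  R3 -= 0·R0 → [0,8,-3,0]
  R2 -= -1·R1 → [0,0,-3,-3]
  R3 -= -2·R1 → [0,0,3,6]
  R3 -= -1·R2 → [0,0,0,3]

L=[[1,0,0,0],[-2,1,0,0],[-3,-1,1,0],[0,-2,-1,1]] U=[[-2,-1,-3,-1],[0,-4,3,3],[0,0,-3,-3],[0,0,0,3]]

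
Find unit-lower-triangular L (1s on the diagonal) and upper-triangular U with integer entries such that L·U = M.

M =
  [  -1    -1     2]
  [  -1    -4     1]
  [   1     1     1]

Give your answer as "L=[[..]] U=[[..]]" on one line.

L=[[1,0,0],[1,1,0],[-1,0,1]] U=[[-1,-1,2],[0,-3,-1],[0,0,3]]

  R1 -= 1·R0 → [0,-3,-1]
  R2 -= -1·R0 → [0,0,3]
  R2 -= 0·R1 → [0,0,3]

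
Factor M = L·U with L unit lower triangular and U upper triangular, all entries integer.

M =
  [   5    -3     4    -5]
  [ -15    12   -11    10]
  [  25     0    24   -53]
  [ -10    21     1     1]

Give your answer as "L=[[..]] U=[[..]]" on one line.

  row1 -= -3·row0 → [0,3,1,-5]
  row2 -= 5·row0 → [0,15,4,-28]
  row3 -= -2·row0 → [0,15,9,-9]
  row2 -= 5·row1 → [0,0,-1,-3]
  row3 -= 5·row1 → [0,0,4,16]
  row3 -= -4·row2 → [0,0,0,4]

L=[[1,0,0,0],[-3,1,0,0],[5,5,1,0],[-2,5,-4,1]] U=[[5,-3,4,-5],[0,3,1,-5],[0,0,-1,-3],[0,0,0,4]]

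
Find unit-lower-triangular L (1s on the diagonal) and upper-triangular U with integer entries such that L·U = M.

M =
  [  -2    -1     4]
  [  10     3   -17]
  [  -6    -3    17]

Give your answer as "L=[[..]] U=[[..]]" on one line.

  row1 -= -5·row0 → [0,-2,3]
  row2 -= 3·row0 → [0,0,5]
  row2 -= 0·row1 → [0,0,5]

L=[[1,0,0],[-5,1,0],[3,0,1]] U=[[-2,-1,4],[0,-2,3],[0,0,5]]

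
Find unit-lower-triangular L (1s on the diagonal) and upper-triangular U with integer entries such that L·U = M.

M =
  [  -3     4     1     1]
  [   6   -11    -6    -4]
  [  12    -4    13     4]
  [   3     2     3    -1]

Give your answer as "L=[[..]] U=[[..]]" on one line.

  r1 -= -2·r0 → [0,-3,-4,-2]
  r2 -= -4·r0 → [0,12,17,8]
  r3 -= -1·r0 → [0,6,4,0]
  r2 -= -4·r1 → [0,0,1,0]
  r3 -= -2·r1 → [0,0,-4,-4]
  r3 -= -4·r2 → [0,0,0,-4]

L=[[1,0,0,0],[-2,1,0,0],[-4,-4,1,0],[-1,-2,-4,1]] U=[[-3,4,1,1],[0,-3,-4,-2],[0,0,1,0],[0,0,0,-4]]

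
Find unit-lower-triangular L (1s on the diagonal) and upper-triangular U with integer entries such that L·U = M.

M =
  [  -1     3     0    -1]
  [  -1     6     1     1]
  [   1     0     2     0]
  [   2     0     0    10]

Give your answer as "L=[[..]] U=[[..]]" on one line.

  r1 -= 1·r0 → [0,3,1,2]
  r2 -= -1·r0 → [0,3,2,-1]
  r3 -= -2·r0 → [0,6,0,8]
  r2 -= 1·r1 → [0,0,1,-3]
  r3 -= 2·r1 → [0,0,-2,4]
  r3 -= -2·r2 → [0,0,0,-2]

L=[[1,0,0,0],[1,1,0,0],[-1,1,1,0],[-2,2,-2,1]] U=[[-1,3,0,-1],[0,3,1,2],[0,0,1,-3],[0,0,0,-2]]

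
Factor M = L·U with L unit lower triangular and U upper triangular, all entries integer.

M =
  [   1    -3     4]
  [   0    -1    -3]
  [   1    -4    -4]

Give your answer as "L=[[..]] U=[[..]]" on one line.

  r1 -= 0·r0 → [0,-1,-3]
  r2 -= 1·r0 → [0,-1,-8]
  r2 -= 1·r1 → [0,0,-5]

L=[[1,0,0],[0,1,0],[1,1,1]] U=[[1,-3,4],[0,-1,-3],[0,0,-5]]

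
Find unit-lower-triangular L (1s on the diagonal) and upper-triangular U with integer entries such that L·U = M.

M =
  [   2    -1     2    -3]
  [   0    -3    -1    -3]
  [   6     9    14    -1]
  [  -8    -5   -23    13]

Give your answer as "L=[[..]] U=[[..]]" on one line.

  r1 -= 0·r0 → [0,-3,-1,-3]
  r2 -= 3·r0 → [0,12,8,8]
  r3 -= -4·r0 → [0,-9,-15,1]
  r2 -= -4·r1 → [0,0,4,-4]
  r3 -= 3·r1 → [0,0,-12,10]
  r3 -= -3·r2 → [0,0,0,-2]

L=[[1,0,0,0],[0,1,0,0],[3,-4,1,0],[-4,3,-3,1]] U=[[2,-1,2,-3],[0,-3,-1,-3],[0,0,4,-4],[0,0,0,-2]]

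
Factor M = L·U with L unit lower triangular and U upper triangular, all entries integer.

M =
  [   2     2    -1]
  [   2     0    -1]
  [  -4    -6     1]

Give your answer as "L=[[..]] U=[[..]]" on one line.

L=[[1,0,0],[1,1,0],[-2,1,1]] U=[[2,2,-1],[0,-2,0],[0,0,-1]]

  row1 -= 1·row0 → [0,-2,0]
  row2 -= -2·row0 → [0,-2,-1]
  row2 -= 1·row1 → [0,0,-1]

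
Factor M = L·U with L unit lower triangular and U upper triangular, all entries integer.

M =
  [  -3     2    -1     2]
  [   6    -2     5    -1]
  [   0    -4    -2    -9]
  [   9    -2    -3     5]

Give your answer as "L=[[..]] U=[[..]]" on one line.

L=[[1,0,0,0],[-2,1,0,0],[0,-2,1,0],[-3,2,-3,1]] U=[[-3,2,-1,2],[0,2,3,3],[0,0,4,-3],[0,0,0,-4]]

  R1 -= -2·R0 → [0,2,3,3]
  R2 -= 0·R0 → [0,-4,-2,-9]
  R3 -= -3·R0 → [0,4,-6,11]
  R2 -= -2·R1 → [0,0,4,-3]
  R3 -= 2·R1 → [0,0,-12,5]
  R3 -= -3·R2 → [0,0,0,-4]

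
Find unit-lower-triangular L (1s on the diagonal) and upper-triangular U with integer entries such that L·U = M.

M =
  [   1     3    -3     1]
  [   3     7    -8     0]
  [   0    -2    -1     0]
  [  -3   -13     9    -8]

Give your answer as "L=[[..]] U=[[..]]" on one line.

L=[[1,0,0,0],[3,1,0,0],[0,1,1,0],[-3,2,1,1]] U=[[1,3,-3,1],[0,-2,1,-3],[0,0,-2,3],[0,0,0,-2]]

  R1 -= 3·R0 → [0,-2,1,-3]
  R2 -= 0·R0 → [0,-2,-1,0]
  R3 -= -3·R0 → [0,-4,0,-5]
  R2 -= 1·R1 → [0,0,-2,3]
  R3 -= 2·R1 → [0,0,-2,1]
  R3 -= 1·R2 → [0,0,0,-2]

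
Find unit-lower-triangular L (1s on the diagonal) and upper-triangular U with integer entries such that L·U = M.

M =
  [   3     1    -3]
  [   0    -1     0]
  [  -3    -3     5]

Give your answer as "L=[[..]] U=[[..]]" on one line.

  r1 -= 0·r0 → [0,-1,0]
  r2 -= -1·r0 → [0,-2,2]
  r2 -= 2·r1 → [0,0,2]

L=[[1,0,0],[0,1,0],[-1,2,1]] U=[[3,1,-3],[0,-1,0],[0,0,2]]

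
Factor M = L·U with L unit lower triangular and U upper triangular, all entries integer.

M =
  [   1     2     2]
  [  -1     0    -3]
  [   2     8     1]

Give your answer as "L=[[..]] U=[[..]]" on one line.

L=[[1,0,0],[-1,1,0],[2,2,1]] U=[[1,2,2],[0,2,-1],[0,0,-1]]

  r1 -= -1·r0 → [0,2,-1]
  r2 -= 2·r0 → [0,4,-3]
  r2 -= 2·r1 → [0,0,-1]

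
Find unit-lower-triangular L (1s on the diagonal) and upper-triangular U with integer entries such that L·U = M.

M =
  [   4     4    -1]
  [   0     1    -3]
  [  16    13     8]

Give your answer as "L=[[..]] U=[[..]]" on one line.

  row1 -= 0·row0 → [0,1,-3]
  row2 -= 4·row0 → [0,-3,12]
  row2 -= -3·row1 → [0,0,3]

L=[[1,0,0],[0,1,0],[4,-3,1]] U=[[4,4,-1],[0,1,-3],[0,0,3]]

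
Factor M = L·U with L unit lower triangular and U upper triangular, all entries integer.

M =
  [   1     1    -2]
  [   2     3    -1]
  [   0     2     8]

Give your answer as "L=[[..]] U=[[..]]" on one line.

L=[[1,0,0],[2,1,0],[0,2,1]] U=[[1,1,-2],[0,1,3],[0,0,2]]

  R1 -= 2·R0 → [0,1,3]
  R2 -= 0·R0 → [0,2,8]
  R2 -= 2·R1 → [0,0,2]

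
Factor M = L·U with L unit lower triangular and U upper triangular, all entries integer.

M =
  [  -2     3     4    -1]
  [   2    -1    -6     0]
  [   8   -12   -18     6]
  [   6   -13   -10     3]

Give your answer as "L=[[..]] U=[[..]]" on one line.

L=[[1,0,0,0],[-1,1,0,0],[-4,0,1,0],[-3,-2,1,1]] U=[[-2,3,4,-1],[0,2,-2,-1],[0,0,-2,2],[0,0,0,-4]]

  row1 -= -1·row0 → [0,2,-2,-1]
  row2 -= -4·row0 → [0,0,-2,2]
  row3 -= -3·row0 → [0,-4,2,0]
  row2 -= 0·row1 → [0,0,-2,2]
  row3 -= -2·row1 → [0,0,-2,-2]
  row3 -= 1·row2 → [0,0,0,-4]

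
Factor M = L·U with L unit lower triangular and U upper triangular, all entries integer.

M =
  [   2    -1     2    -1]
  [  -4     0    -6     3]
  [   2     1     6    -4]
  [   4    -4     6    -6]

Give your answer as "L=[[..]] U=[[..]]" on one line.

L=[[1,0,0,0],[-2,1,0,0],[1,-1,1,0],[2,1,2,1]] U=[[2,-1,2,-1],[0,-2,-2,1],[0,0,2,-2],[0,0,0,-1]]

  row1 -= -2·row0 → [0,-2,-2,1]
  row2 -= 1·row0 → [0,2,4,-3]
  row3 -= 2·row0 → [0,-2,2,-4]
  row2 -= -1·row1 → [0,0,2,-2]
  row3 -= 1·row1 → [0,0,4,-5]
  row3 -= 2·row2 → [0,0,0,-1]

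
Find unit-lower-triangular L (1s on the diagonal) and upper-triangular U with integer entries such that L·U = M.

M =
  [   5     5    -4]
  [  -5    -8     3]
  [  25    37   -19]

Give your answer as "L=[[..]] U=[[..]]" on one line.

L=[[1,0,0],[-1,1,0],[5,-4,1]] U=[[5,5,-4],[0,-3,-1],[0,0,-3]]

  row1 -= -1·row0 → [0,-3,-1]
  row2 -= 5·row0 → [0,12,1]
  row2 -= -4·row1 → [0,0,-3]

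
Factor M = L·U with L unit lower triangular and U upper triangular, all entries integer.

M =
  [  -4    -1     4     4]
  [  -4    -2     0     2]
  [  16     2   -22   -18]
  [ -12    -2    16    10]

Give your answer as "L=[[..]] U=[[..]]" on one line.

  R1 -= 1·R0 → [0,-1,-4,-2]
  R2 -= -4·R0 → [0,-2,-6,-2]
  R3 -= 3·R0 → [0,1,4,-2]
  R2 -= 2·R1 → [0,0,2,2]
  R3 -= -1·R1 → [0,0,0,-4]
  R3 -= 0·R2 → [0,0,0,-4]

L=[[1,0,0,0],[1,1,0,0],[-4,2,1,0],[3,-1,0,1]] U=[[-4,-1,4,4],[0,-1,-4,-2],[0,0,2,2],[0,0,0,-4]]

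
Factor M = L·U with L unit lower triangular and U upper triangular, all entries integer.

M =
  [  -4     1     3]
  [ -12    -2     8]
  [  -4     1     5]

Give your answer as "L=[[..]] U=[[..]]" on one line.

L=[[1,0,0],[3,1,0],[1,0,1]] U=[[-4,1,3],[0,-5,-1],[0,0,2]]

  row1 -= 3·row0 → [0,-5,-1]
  row2 -= 1·row0 → [0,0,2]
  row2 -= 0·row1 → [0,0,2]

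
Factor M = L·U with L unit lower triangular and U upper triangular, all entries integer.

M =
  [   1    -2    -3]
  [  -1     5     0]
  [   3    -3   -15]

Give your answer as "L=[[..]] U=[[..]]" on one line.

  row1 -= -1·row0 → [0,3,-3]
  row2 -= 3·row0 → [0,3,-6]
  row2 -= 1·row1 → [0,0,-3]

L=[[1,0,0],[-1,1,0],[3,1,1]] U=[[1,-2,-3],[0,3,-3],[0,0,-3]]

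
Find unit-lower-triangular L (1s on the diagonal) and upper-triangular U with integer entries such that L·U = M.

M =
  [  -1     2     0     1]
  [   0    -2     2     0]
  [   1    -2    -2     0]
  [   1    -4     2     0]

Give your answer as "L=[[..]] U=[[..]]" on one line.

  r1 -= 0·r0 → [0,-2,2,0]
  r2 -= -1·r0 → [0,0,-2,1]
  r3 -= -1·r0 → [0,-2,2,1]
  r2 -= 0·r1 → [0,0,-2,1]
  r3 -= 1·r1 → [0,0,0,1]
  r3 -= 0·r2 → [0,0,0,1]

L=[[1,0,0,0],[0,1,0,0],[-1,0,1,0],[-1,1,0,1]] U=[[-1,2,0,1],[0,-2,2,0],[0,0,-2,1],[0,0,0,1]]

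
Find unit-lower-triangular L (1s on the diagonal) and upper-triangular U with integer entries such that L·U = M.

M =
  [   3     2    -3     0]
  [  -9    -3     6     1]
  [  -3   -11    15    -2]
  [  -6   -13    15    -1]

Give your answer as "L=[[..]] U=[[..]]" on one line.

L=[[1,0,0,0],[-3,1,0,0],[-1,-3,1,0],[-2,-3,0,1]] U=[[3,2,-3,0],[0,3,-3,1],[0,0,3,1],[0,0,0,2]]

  r1 -= -3·r0 → [0,3,-3,1]
  r2 -= -1·r0 → [0,-9,12,-2]
  r3 -= -2·r0 → [0,-9,9,-1]
  r2 -= -3·r1 → [0,0,3,1]
  r3 -= -3·r1 → [0,0,0,2]
  r3 -= 0·r2 → [0,0,0,2]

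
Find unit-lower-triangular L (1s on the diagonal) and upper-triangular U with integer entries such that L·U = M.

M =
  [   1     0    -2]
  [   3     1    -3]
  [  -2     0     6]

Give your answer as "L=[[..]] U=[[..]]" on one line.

  r1 -= 3·r0 → [0,1,3]
  r2 -= -2·r0 → [0,0,2]
  r2 -= 0·r1 → [0,0,2]

L=[[1,0,0],[3,1,0],[-2,0,1]] U=[[1,0,-2],[0,1,3],[0,0,2]]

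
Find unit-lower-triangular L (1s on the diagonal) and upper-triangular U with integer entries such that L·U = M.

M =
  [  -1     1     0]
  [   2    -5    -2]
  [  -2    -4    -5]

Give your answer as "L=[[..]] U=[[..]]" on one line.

  r1 -= -2·r0 → [0,-3,-2]
  r2 -= 2·r0 → [0,-6,-5]
  r2 -= 2·r1 → [0,0,-1]

L=[[1,0,0],[-2,1,0],[2,2,1]] U=[[-1,1,0],[0,-3,-2],[0,0,-1]]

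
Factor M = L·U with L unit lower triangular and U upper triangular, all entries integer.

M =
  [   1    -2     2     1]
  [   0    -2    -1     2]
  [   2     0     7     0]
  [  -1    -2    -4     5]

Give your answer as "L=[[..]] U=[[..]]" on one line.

L=[[1,0,0,0],[0,1,0,0],[2,-2,1,0],[-1,2,0,1]] U=[[1,-2,2,1],[0,-2,-1,2],[0,0,1,2],[0,0,0,2]]

  row1 -= 0·row0 → [0,-2,-1,2]
  row2 -= 2·row0 → [0,4,3,-2]
  row3 -= -1·row0 → [0,-4,-2,6]
  row2 -= -2·row1 → [0,0,1,2]
  row3 -= 2·row1 → [0,0,0,2]
  row3 -= 0·row2 → [0,0,0,2]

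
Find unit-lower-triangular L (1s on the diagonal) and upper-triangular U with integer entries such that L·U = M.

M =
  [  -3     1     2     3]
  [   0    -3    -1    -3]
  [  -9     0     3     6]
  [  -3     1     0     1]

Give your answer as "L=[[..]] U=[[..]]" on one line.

  R1 -= 0·R0 → [0,-3,-1,-3]
  R2 -= 3·R0 → [0,-3,-3,-3]
  R3 -= 1·R0 → [0,0,-2,-2]
  R2 -= 1·R1 → [0,0,-2,0]
  R3 -= 0·R1 → [0,0,-2,-2]
  R3 -= 1·R2 → [0,0,0,-2]

L=[[1,0,0,0],[0,1,0,0],[3,1,1,0],[1,0,1,1]] U=[[-3,1,2,3],[0,-3,-1,-3],[0,0,-2,0],[0,0,0,-2]]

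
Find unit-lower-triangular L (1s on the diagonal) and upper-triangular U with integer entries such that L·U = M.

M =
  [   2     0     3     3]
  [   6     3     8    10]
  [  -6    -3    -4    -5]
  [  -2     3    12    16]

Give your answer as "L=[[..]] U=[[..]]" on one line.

L=[[1,0,0,0],[3,1,0,0],[-3,-1,1,0],[-1,1,4,1]] U=[[2,0,3,3],[0,3,-1,1],[0,0,4,5],[0,0,0,-2]]

  r1 -= 3·r0 → [0,3,-1,1]
  r2 -= -3·r0 → [0,-3,5,4]
  r3 -= -1·r0 → [0,3,15,19]
  r2 -= -1·r1 → [0,0,4,5]
  r3 -= 1·r1 → [0,0,16,18]
  r3 -= 4·r2 → [0,0,0,-2]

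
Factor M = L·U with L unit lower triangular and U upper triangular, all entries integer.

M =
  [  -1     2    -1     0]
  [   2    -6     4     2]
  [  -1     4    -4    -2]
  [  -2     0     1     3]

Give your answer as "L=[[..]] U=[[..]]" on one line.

  row1 -= -2·row0 → [0,-2,2,2]
  row2 -= 1·row0 → [0,2,-3,-2]
  row3 -= 2·row0 → [0,-4,3,3]
  row2 -= -1·row1 → [0,0,-1,0]
  row3 -= 2·row1 → [0,0,-1,-1]
  row3 -= 1·row2 → [0,0,0,-1]

L=[[1,0,0,0],[-2,1,0,0],[1,-1,1,0],[2,2,1,1]] U=[[-1,2,-1,0],[0,-2,2,2],[0,0,-1,0],[0,0,0,-1]]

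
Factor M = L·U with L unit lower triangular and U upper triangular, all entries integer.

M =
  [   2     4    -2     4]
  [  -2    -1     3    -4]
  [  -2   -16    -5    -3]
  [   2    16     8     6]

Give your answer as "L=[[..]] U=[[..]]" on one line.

  R1 -= -1·R0 → [0,3,1,0]
  R2 -= -1·R0 → [0,-12,-7,1]
  R3 -= 1·R0 → [0,12,10,2]
  R2 -= -4·R1 → [0,0,-3,1]
  R3 -= 4·R1 → [0,0,6,2]
  R3 -= -2·R2 → [0,0,0,4]

L=[[1,0,0,0],[-1,1,0,0],[-1,-4,1,0],[1,4,-2,1]] U=[[2,4,-2,4],[0,3,1,0],[0,0,-3,1],[0,0,0,4]]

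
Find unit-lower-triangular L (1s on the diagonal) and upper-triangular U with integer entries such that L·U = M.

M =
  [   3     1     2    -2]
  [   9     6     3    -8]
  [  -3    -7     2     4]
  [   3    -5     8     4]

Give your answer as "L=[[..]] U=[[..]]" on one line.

L=[[1,0,0,0],[3,1,0,0],[-1,-2,1,0],[1,-2,0,1]] U=[[3,1,2,-2],[0,3,-3,-2],[0,0,-2,-2],[0,0,0,2]]

  row1 -= 3·row0 → [0,3,-3,-2]
  row2 -= -1·row0 → [0,-6,4,2]
  row3 -= 1·row0 → [0,-6,6,6]
  row2 -= -2·row1 → [0,0,-2,-2]
  row3 -= -2·row1 → [0,0,0,2]
  row3 -= 0·row2 → [0,0,0,2]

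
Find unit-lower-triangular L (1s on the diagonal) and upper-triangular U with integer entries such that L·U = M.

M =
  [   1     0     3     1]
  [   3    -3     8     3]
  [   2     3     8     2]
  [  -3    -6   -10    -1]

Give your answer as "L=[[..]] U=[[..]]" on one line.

L=[[1,0,0,0],[3,1,0,0],[2,-1,1,0],[-3,2,1,1]] U=[[1,0,3,1],[0,-3,-1,0],[0,0,1,0],[0,0,0,2]]

  r1 -= 3·r0 → [0,-3,-1,0]
  r2 -= 2·r0 → [0,3,2,0]
  r3 -= -3·r0 → [0,-6,-1,2]
  r2 -= -1·r1 → [0,0,1,0]
  r3 -= 2·r1 → [0,0,1,2]
  r3 -= 1·r2 → [0,0,0,2]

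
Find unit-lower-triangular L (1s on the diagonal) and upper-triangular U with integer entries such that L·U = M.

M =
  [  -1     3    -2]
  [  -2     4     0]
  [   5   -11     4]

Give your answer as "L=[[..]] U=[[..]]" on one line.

  r1 -= 2·r0 → [0,-2,4]
  r2 -= -5·r0 → [0,4,-6]
  r2 -= -2·r1 → [0,0,2]

L=[[1,0,0],[2,1,0],[-5,-2,1]] U=[[-1,3,-2],[0,-2,4],[0,0,2]]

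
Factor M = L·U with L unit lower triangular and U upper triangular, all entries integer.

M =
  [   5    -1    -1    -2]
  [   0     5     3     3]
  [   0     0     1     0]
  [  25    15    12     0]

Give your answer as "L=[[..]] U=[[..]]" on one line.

  row1 -= 0·row0 → [0,5,3,3]
  row2 -= 0·row0 → [0,0,1,0]
  row3 -= 5·row0 → [0,20,17,10]
  row2 -= 0·row1 → [0,0,1,0]
  row3 -= 4·row1 → [0,0,5,-2]
  row3 -= 5·row2 → [0,0,0,-2]

L=[[1,0,0,0],[0,1,0,0],[0,0,1,0],[5,4,5,1]] U=[[5,-1,-1,-2],[0,5,3,3],[0,0,1,0],[0,0,0,-2]]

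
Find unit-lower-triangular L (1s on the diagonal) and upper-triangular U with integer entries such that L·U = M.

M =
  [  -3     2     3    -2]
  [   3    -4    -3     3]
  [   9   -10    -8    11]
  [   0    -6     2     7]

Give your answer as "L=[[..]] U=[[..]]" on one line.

  R1 -= -1·R0 → [0,-2,0,1]
  R2 -= -3·R0 → [0,-4,1,5]
  R3 -= 0·R0 → [0,-6,2,7]
  R2 -= 2·R1 → [0,0,1,3]
  R3 -= 3·R1 → [0,0,2,4]
  R3 -= 2·R2 → [0,0,0,-2]

L=[[1,0,0,0],[-1,1,0,0],[-3,2,1,0],[0,3,2,1]] U=[[-3,2,3,-2],[0,-2,0,1],[0,0,1,3],[0,0,0,-2]]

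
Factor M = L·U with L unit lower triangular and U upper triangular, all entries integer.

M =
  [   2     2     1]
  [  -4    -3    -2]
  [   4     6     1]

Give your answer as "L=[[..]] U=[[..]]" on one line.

L=[[1,0,0],[-2,1,0],[2,2,1]] U=[[2,2,1],[0,1,0],[0,0,-1]]

  row1 -= -2·row0 → [0,1,0]
  row2 -= 2·row0 → [0,2,-1]
  row2 -= 2·row1 → [0,0,-1]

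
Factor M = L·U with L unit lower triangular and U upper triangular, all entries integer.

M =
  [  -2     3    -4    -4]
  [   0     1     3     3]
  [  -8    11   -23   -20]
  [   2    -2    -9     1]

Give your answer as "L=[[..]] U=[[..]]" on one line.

  r1 -= 0·r0 → [0,1,3,3]
  r2 -= 4·r0 → [0,-1,-7,-4]
  r3 -= -1·r0 → [0,1,-13,-3]
  r2 -= -1·r1 → [0,0,-4,-1]
  r3 -= 1·r1 → [0,0,-16,-6]
  r3 -= 4·r2 → [0,0,0,-2]

L=[[1,0,0,0],[0,1,0,0],[4,-1,1,0],[-1,1,4,1]] U=[[-2,3,-4,-4],[0,1,3,3],[0,0,-4,-1],[0,0,0,-2]]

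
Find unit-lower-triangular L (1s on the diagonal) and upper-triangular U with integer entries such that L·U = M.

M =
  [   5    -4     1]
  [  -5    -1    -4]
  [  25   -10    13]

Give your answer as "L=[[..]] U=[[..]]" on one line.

L=[[1,0,0],[-1,1,0],[5,-2,1]] U=[[5,-4,1],[0,-5,-3],[0,0,2]]

  r1 -= -1·r0 → [0,-5,-3]
  r2 -= 5·r0 → [0,10,8]
  r2 -= -2·r1 → [0,0,2]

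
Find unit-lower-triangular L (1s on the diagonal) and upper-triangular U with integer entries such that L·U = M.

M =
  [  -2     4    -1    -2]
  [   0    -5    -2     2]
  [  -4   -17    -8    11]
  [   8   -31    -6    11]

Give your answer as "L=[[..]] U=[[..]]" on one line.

  R1 -= 0·R0 → [0,-5,-2,2]
  R2 -= 2·R0 → [0,-25,-6,15]
  R3 -= -4·R0 → [0,-15,-10,3]
  R2 -= 5·R1 → [0,0,4,5]
  R3 -= 3·R1 → [0,0,-4,-3]
  R3 -= -1·R2 → [0,0,0,2]

L=[[1,0,0,0],[0,1,0,0],[2,5,1,0],[-4,3,-1,1]] U=[[-2,4,-1,-2],[0,-5,-2,2],[0,0,4,5],[0,0,0,2]]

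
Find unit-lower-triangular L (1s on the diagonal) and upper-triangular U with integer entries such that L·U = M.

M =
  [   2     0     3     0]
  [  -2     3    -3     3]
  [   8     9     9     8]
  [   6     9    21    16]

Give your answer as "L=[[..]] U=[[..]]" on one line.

  r1 -= -1·r0 → [0,3,0,3]
  r2 -= 4·r0 → [0,9,-3,8]
  r3 -= 3·r0 → [0,9,12,16]
  r2 -= 3·r1 → [0,0,-3,-1]
  r3 -= 3·r1 → [0,0,12,7]
  r3 -= -4·r2 → [0,0,0,3]

L=[[1,0,0,0],[-1,1,0,0],[4,3,1,0],[3,3,-4,1]] U=[[2,0,3,0],[0,3,0,3],[0,0,-3,-1],[0,0,0,3]]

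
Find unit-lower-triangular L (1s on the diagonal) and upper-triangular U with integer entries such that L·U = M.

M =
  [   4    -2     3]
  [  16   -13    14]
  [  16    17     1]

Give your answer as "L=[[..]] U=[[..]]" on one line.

  r1 -= 4·r0 → [0,-5,2]
  r2 -= 4·r0 → [0,25,-11]
  r2 -= -5·r1 → [0,0,-1]

L=[[1,0,0],[4,1,0],[4,-5,1]] U=[[4,-2,3],[0,-5,2],[0,0,-1]]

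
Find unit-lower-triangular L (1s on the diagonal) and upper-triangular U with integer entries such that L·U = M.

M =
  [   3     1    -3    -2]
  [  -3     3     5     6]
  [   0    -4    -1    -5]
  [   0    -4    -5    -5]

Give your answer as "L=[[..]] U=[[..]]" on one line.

L=[[1,0,0,0],[-1,1,0,0],[0,-1,1,0],[0,-1,-3,1]] U=[[3,1,-3,-2],[0,4,2,4],[0,0,1,-1],[0,0,0,-4]]

  row1 -= -1·row0 → [0,4,2,4]
  row2 -= 0·row0 → [0,-4,-1,-5]
  row3 -= 0·row0 → [0,-4,-5,-5]
  row2 -= -1·row1 → [0,0,1,-1]
  row3 -= -1·row1 → [0,0,-3,-1]
  row3 -= -3·row2 → [0,0,0,-4]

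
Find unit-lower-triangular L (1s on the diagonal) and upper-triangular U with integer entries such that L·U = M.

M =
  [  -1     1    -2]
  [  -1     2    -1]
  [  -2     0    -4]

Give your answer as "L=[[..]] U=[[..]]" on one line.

  r1 -= 1·r0 → [0,1,1]
  r2 -= 2·r0 → [0,-2,0]
  r2 -= -2·r1 → [0,0,2]

L=[[1,0,0],[1,1,0],[2,-2,1]] U=[[-1,1,-2],[0,1,1],[0,0,2]]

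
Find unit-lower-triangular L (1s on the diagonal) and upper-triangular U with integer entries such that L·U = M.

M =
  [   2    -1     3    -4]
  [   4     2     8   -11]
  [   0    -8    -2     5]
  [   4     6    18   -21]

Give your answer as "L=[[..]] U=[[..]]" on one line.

  row1 -= 2·row0 → [0,4,2,-3]
  row2 -= 0·row0 → [0,-8,-2,5]
  row3 -= 2·row0 → [0,8,12,-13]
  row2 -= -2·row1 → [0,0,2,-1]
  row3 -= 2·row1 → [0,0,8,-7]
  row3 -= 4·row2 → [0,0,0,-3]

L=[[1,0,0,0],[2,1,0,0],[0,-2,1,0],[2,2,4,1]] U=[[2,-1,3,-4],[0,4,2,-3],[0,0,2,-1],[0,0,0,-3]]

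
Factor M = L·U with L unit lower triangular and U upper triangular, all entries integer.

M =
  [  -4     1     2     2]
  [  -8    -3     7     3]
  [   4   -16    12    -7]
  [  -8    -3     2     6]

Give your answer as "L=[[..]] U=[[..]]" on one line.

L=[[1,0,0,0],[2,1,0,0],[-1,3,1,0],[2,1,-1,1]] U=[[-4,1,2,2],[0,-5,3,-1],[0,0,5,-2],[0,0,0,1]]

  row1 -= 2·row0 → [0,-5,3,-1]
  row2 -= -1·row0 → [0,-15,14,-5]
  row3 -= 2·row0 → [0,-5,-2,2]
  row2 -= 3·row1 → [0,0,5,-2]
  row3 -= 1·row1 → [0,0,-5,3]
  row3 -= -1·row2 → [0,0,0,1]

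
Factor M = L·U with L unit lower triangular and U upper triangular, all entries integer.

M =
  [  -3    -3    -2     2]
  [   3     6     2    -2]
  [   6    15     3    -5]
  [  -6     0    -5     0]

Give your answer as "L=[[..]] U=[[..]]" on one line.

  row1 -= -1·row0 → [0,3,0,0]
  row2 -= -2·row0 → [0,9,-1,-1]
  row3 -= 2·row0 → [0,6,-1,-4]
  row2 -= 3·row1 → [0,0,-1,-1]
  row3 -= 2·row1 → [0,0,-1,-4]
  row3 -= 1·row2 → [0,0,0,-3]

L=[[1,0,0,0],[-1,1,0,0],[-2,3,1,0],[2,2,1,1]] U=[[-3,-3,-2,2],[0,3,0,0],[0,0,-1,-1],[0,0,0,-3]]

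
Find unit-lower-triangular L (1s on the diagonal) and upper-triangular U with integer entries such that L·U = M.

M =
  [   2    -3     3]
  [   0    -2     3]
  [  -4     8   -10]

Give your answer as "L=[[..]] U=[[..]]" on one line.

  R1 -= 0·R0 → [0,-2,3]
  R2 -= -2·R0 → [0,2,-4]
  R2 -= -1·R1 → [0,0,-1]

L=[[1,0,0],[0,1,0],[-2,-1,1]] U=[[2,-3,3],[0,-2,3],[0,0,-1]]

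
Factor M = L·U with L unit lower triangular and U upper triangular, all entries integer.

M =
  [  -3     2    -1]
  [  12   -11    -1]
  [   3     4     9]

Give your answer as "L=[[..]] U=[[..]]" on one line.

L=[[1,0,0],[-4,1,0],[-1,-2,1]] U=[[-3,2,-1],[0,-3,-5],[0,0,-2]]

  R1 -= -4·R0 → [0,-3,-5]
  R2 -= -1·R0 → [0,6,8]
  R2 -= -2·R1 → [0,0,-2]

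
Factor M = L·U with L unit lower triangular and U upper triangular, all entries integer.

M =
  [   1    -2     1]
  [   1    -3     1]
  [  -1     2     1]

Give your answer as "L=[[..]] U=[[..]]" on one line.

L=[[1,0,0],[1,1,0],[-1,0,1]] U=[[1,-2,1],[0,-1,0],[0,0,2]]

  row1 -= 1·row0 → [0,-1,0]
  row2 -= -1·row0 → [0,0,2]
  row2 -= 0·row1 → [0,0,2]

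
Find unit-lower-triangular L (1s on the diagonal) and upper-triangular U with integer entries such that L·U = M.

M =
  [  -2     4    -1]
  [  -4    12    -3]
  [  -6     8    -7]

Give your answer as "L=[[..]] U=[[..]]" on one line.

  r1 -= 2·r0 → [0,4,-1]
  r2 -= 3·r0 → [0,-4,-4]
  r2 -= -1·r1 → [0,0,-5]

L=[[1,0,0],[2,1,0],[3,-1,1]] U=[[-2,4,-1],[0,4,-1],[0,0,-5]]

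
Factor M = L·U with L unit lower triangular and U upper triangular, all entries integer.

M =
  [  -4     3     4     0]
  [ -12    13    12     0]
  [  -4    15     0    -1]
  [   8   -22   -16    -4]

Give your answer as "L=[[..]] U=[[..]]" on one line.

L=[[1,0,0,0],[3,1,0,0],[1,3,1,0],[-2,-4,2,1]] U=[[-4,3,4,0],[0,4,0,0],[0,0,-4,-1],[0,0,0,-2]]

  R1 -= 3·R0 → [0,4,0,0]
  R2 -= 1·R0 → [0,12,-4,-1]
  R3 -= -2·R0 → [0,-16,-8,-4]
  R2 -= 3·R1 → [0,0,-4,-1]
  R3 -= -4·R1 → [0,0,-8,-4]
  R3 -= 2·R2 → [0,0,0,-2]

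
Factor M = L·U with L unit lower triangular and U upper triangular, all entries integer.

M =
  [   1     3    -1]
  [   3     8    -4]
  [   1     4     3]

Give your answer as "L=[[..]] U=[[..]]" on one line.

  R1 -= 3·R0 → [0,-1,-1]
  R2 -= 1·R0 → [0,1,4]
  R2 -= -1·R1 → [0,0,3]

L=[[1,0,0],[3,1,0],[1,-1,1]] U=[[1,3,-1],[0,-1,-1],[0,0,3]]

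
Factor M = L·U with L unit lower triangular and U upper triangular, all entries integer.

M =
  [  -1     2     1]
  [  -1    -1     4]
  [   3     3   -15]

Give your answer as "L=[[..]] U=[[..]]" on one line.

L=[[1,0,0],[1,1,0],[-3,-3,1]] U=[[-1,2,1],[0,-3,3],[0,0,-3]]

  R1 -= 1·R0 → [0,-3,3]
  R2 -= -3·R0 → [0,9,-12]
  R2 -= -3·R1 → [0,0,-3]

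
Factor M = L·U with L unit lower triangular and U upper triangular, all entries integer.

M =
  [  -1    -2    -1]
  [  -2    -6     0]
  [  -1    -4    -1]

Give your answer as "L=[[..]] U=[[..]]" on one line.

  r1 -= 2·r0 → [0,-2,2]
  r2 -= 1·r0 → [0,-2,0]
  r2 -= 1·r1 → [0,0,-2]

L=[[1,0,0],[2,1,0],[1,1,1]] U=[[-1,-2,-1],[0,-2,2],[0,0,-2]]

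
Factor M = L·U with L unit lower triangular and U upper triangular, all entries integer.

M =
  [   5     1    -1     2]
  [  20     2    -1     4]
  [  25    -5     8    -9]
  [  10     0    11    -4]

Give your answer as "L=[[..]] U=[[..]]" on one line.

  R1 -= 4·R0 → [0,-2,3,-4]
  R2 -= 5·R0 → [0,-10,13,-19]
  R3 -= 2·R0 → [0,-2,13,-8]
  R2 -= 5·R1 → [0,0,-2,1]
  R3 -= 1·R1 → [0,0,10,-4]
  R3 -= -5·R2 → [0,0,0,1]

L=[[1,0,0,0],[4,1,0,0],[5,5,1,0],[2,1,-5,1]] U=[[5,1,-1,2],[0,-2,3,-4],[0,0,-2,1],[0,0,0,1]]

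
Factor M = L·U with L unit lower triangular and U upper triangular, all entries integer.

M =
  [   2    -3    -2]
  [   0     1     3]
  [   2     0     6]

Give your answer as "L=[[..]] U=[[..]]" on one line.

  row1 -= 0·row0 → [0,1,3]
  row2 -= 1·row0 → [0,3,8]
  row2 -= 3·row1 → [0,0,-1]

L=[[1,0,0],[0,1,0],[1,3,1]] U=[[2,-3,-2],[0,1,3],[0,0,-1]]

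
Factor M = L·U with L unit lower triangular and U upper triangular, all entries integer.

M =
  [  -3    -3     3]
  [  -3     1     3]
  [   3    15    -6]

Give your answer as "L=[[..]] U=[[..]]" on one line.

  R1 -= 1·R0 → [0,4,0]
  R2 -= -1·R0 → [0,12,-3]
  R2 -= 3·R1 → [0,0,-3]

L=[[1,0,0],[1,1,0],[-1,3,1]] U=[[-3,-3,3],[0,4,0],[0,0,-3]]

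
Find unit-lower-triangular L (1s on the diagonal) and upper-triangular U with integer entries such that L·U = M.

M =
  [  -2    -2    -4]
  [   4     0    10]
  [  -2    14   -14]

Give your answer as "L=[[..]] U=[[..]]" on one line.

  row1 -= -2·row0 → [0,-4,2]
  row2 -= 1·row0 → [0,16,-10]
  row2 -= -4·row1 → [0,0,-2]

L=[[1,0,0],[-2,1,0],[1,-4,1]] U=[[-2,-2,-4],[0,-4,2],[0,0,-2]]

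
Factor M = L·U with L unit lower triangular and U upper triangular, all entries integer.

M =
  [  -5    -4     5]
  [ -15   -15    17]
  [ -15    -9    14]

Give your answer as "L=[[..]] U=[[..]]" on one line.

L=[[1,0,0],[3,1,0],[3,-1,1]] U=[[-5,-4,5],[0,-3,2],[0,0,1]]

  R1 -= 3·R0 → [0,-3,2]
  R2 -= 3·R0 → [0,3,-1]
  R2 -= -1·R1 → [0,0,1]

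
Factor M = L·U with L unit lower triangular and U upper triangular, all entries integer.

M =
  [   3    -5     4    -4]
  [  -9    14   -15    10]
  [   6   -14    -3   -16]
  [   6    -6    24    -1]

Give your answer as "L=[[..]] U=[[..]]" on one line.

  R1 -= -3·R0 → [0,-1,-3,-2]
  R2 -= 2·R0 → [0,-4,-11,-8]
  R3 -= 2·R0 → [0,4,16,7]
  R2 -= 4·R1 → [0,0,1,0]
  R3 -= -4·R1 → [0,0,4,-1]
  R3 -= 4·R2 → [0,0,0,-1]

L=[[1,0,0,0],[-3,1,0,0],[2,4,1,0],[2,-4,4,1]] U=[[3,-5,4,-4],[0,-1,-3,-2],[0,0,1,0],[0,0,0,-1]]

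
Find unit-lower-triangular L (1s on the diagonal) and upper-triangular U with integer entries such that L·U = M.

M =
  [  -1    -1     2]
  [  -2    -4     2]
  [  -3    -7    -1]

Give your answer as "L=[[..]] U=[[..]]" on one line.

  row1 -= 2·row0 → [0,-2,-2]
  row2 -= 3·row0 → [0,-4,-7]
  row2 -= 2·row1 → [0,0,-3]

L=[[1,0,0],[2,1,0],[3,2,1]] U=[[-1,-1,2],[0,-2,-2],[0,0,-3]]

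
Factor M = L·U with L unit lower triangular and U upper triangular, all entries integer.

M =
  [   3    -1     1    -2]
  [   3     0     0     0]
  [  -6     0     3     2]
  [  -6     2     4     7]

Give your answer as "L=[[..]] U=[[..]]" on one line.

  r1 -= 1·r0 → [0,1,-1,2]
  r2 -= -2·r0 → [0,-2,5,-2]
  r3 -= -2·r0 → [0,0,6,3]
  r2 -= -2·r1 → [0,0,3,2]
  r3 -= 0·r1 → [0,0,6,3]
  r3 -= 2·r2 → [0,0,0,-1]

L=[[1,0,0,0],[1,1,0,0],[-2,-2,1,0],[-2,0,2,1]] U=[[3,-1,1,-2],[0,1,-1,2],[0,0,3,2],[0,0,0,-1]]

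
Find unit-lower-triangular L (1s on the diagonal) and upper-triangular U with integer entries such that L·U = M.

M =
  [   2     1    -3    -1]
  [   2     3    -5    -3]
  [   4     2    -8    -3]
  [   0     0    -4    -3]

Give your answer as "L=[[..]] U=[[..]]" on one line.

  R1 -= 1·R0 → [0,2,-2,-2]
  R2 -= 2·R0 → [0,0,-2,-1]
  R3 -= 0·R0 → [0,0,-4,-3]
  R2 -= 0·R1 → [0,0,-2,-1]
  R3 -= 0·R1 → [0,0,-4,-3]
  R3 -= 2·R2 → [0,0,0,-1]

L=[[1,0,0,0],[1,1,0,0],[2,0,1,0],[0,0,2,1]] U=[[2,1,-3,-1],[0,2,-2,-2],[0,0,-2,-1],[0,0,0,-1]]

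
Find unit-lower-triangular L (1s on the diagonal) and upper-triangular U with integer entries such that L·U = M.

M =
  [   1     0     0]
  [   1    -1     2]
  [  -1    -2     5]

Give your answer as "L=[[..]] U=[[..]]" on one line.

  row1 -= 1·row0 → [0,-1,2]
  row2 -= -1·row0 → [0,-2,5]
  row2 -= 2·row1 → [0,0,1]

L=[[1,0,0],[1,1,0],[-1,2,1]] U=[[1,0,0],[0,-1,2],[0,0,1]]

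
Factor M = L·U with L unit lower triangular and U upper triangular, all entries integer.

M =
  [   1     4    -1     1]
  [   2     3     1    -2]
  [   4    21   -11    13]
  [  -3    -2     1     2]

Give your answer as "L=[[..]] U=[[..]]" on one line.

L=[[1,0,0,0],[2,1,0,0],[4,-1,1,0],[-3,-2,-1,1]] U=[[1,4,-1,1],[0,-5,3,-4],[0,0,-4,5],[0,0,0,2]]

  R1 -= 2·R0 → [0,-5,3,-4]
  R2 -= 4·R0 → [0,5,-7,9]
  R3 -= -3·R0 → [0,10,-2,5]
  R2 -= -1·R1 → [0,0,-4,5]
  R3 -= -2·R1 → [0,0,4,-3]
  R3 -= -1·R2 → [0,0,0,2]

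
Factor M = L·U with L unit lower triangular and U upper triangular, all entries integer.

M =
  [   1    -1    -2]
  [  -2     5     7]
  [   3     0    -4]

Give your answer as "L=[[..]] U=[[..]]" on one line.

L=[[1,0,0],[-2,1,0],[3,1,1]] U=[[1,-1,-2],[0,3,3],[0,0,-1]]

  R1 -= -2·R0 → [0,3,3]
  R2 -= 3·R0 → [0,3,2]
  R2 -= 1·R1 → [0,0,-1]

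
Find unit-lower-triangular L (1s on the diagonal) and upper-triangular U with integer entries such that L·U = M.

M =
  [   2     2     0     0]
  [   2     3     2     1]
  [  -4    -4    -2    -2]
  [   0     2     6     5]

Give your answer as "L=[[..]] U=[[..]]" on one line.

L=[[1,0,0,0],[1,1,0,0],[-2,0,1,0],[0,2,-1,1]] U=[[2,2,0,0],[0,1,2,1],[0,0,-2,-2],[0,0,0,1]]

  r1 -= 1·r0 → [0,1,2,1]
  r2 -= -2·r0 → [0,0,-2,-2]
  r3 -= 0·r0 → [0,2,6,5]
  r2 -= 0·r1 → [0,0,-2,-2]
  r3 -= 2·r1 → [0,0,2,3]
  r3 -= -1·r2 → [0,0,0,1]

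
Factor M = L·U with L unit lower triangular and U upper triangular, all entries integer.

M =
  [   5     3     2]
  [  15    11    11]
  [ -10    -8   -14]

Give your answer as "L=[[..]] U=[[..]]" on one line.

L=[[1,0,0],[3,1,0],[-2,-1,1]] U=[[5,3,2],[0,2,5],[0,0,-5]]

  r1 -= 3·r0 → [0,2,5]
  r2 -= -2·r0 → [0,-2,-10]
  r2 -= -1·r1 → [0,0,-5]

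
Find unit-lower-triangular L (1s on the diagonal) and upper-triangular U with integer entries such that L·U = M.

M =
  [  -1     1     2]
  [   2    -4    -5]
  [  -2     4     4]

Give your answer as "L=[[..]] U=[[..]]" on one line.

L=[[1,0,0],[-2,1,0],[2,-1,1]] U=[[-1,1,2],[0,-2,-1],[0,0,-1]]

  r1 -= -2·r0 → [0,-2,-1]
  r2 -= 2·r0 → [0,2,0]
  r2 -= -1·r1 → [0,0,-1]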